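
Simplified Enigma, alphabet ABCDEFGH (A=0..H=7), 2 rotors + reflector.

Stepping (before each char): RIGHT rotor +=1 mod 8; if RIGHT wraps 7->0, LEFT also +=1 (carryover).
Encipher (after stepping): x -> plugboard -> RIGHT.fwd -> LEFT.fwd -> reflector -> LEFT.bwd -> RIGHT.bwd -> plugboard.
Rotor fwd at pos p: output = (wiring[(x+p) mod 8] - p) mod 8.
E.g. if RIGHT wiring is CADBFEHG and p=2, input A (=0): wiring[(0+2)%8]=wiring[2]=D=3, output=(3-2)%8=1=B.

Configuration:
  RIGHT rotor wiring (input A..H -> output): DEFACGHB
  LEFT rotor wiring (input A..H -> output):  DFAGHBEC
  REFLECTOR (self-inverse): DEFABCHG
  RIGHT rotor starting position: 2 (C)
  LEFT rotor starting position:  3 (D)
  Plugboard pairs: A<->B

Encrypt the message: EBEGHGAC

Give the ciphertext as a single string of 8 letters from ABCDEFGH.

Answer: AEDFCHBH

Derivation:
Char 1 ('E'): step: R->3, L=3; E->plug->E->R->G->L->C->refl->F->L'->H->R'->B->plug->A
Char 2 ('B'): step: R->4, L=3; B->plug->A->R->G->L->C->refl->F->L'->H->R'->E->plug->E
Char 3 ('E'): step: R->5, L=3; E->plug->E->R->H->L->F->refl->C->L'->G->R'->D->plug->D
Char 4 ('G'): step: R->6, L=3; G->plug->G->R->E->L->H->refl->G->L'->C->R'->F->plug->F
Char 5 ('H'): step: R->7, L=3; H->plug->H->R->A->L->D->refl->A->L'->F->R'->C->plug->C
Char 6 ('G'): step: R->0, L->4 (L advanced); G->plug->G->R->H->L->C->refl->F->L'->B->R'->H->plug->H
Char 7 ('A'): step: R->1, L=4; A->plug->B->R->E->L->H->refl->G->L'->D->R'->A->plug->B
Char 8 ('C'): step: R->2, L=4; C->plug->C->R->A->L->D->refl->A->L'->C->R'->H->plug->H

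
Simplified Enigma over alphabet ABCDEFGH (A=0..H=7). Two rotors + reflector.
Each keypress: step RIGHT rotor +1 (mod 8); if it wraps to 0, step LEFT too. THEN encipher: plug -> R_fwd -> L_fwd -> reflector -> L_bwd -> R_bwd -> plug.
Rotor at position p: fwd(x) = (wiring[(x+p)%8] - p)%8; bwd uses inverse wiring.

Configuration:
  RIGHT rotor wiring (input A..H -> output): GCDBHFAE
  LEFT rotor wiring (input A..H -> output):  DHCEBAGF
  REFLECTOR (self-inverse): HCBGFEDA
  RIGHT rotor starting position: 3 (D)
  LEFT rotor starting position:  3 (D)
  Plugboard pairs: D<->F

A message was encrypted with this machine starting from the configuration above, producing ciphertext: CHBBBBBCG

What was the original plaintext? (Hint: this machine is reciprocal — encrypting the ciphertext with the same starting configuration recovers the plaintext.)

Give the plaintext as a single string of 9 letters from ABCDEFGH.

Char 1 ('C'): step: R->4, L=3; C->plug->C->R->E->L->C->refl->B->L'->A->R'->D->plug->F
Char 2 ('H'): step: R->5, L=3; H->plug->H->R->C->L->F->refl->E->L'->G->R'->F->plug->D
Char 3 ('B'): step: R->6, L=3; B->plug->B->R->G->L->E->refl->F->L'->C->R'->A->plug->A
Char 4 ('B'): step: R->7, L=3; B->plug->B->R->H->L->H->refl->A->L'->F->R'->A->plug->A
Char 5 ('B'): step: R->0, L->4 (L advanced); B->plug->B->R->C->L->C->refl->B->L'->D->R'->C->plug->C
Char 6 ('B'): step: R->1, L=4; B->plug->B->R->C->L->C->refl->B->L'->D->R'->G->plug->G
Char 7 ('B'): step: R->2, L=4; B->plug->B->R->H->L->A->refl->H->L'->E->R'->G->plug->G
Char 8 ('C'): step: R->3, L=4; C->plug->C->R->C->L->C->refl->B->L'->D->R'->F->plug->D
Char 9 ('G'): step: R->4, L=4; G->plug->G->R->H->L->A->refl->H->L'->E->R'->C->plug->C

Answer: FDAACGGDC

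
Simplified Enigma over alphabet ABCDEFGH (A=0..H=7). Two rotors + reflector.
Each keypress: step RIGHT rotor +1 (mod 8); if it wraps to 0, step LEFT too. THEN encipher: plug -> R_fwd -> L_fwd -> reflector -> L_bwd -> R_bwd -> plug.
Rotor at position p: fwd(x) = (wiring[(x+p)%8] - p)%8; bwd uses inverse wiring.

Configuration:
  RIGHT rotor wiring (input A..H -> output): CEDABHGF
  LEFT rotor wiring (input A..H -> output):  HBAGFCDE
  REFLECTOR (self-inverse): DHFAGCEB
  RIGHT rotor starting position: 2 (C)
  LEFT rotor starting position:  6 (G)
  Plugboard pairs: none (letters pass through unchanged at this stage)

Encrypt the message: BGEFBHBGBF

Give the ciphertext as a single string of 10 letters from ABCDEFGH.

Answer: EDBDCFDHGC

Derivation:
Char 1 ('B'): step: R->3, L=6; B->plug->B->R->G->L->H->refl->B->L'->C->R'->E->plug->E
Char 2 ('G'): step: R->4, L=6; G->plug->G->R->H->L->E->refl->G->L'->B->R'->D->plug->D
Char 3 ('E'): step: R->5, L=6; E->plug->E->R->H->L->E->refl->G->L'->B->R'->B->plug->B
Char 4 ('F'): step: R->6, L=6; F->plug->F->R->C->L->B->refl->H->L'->G->R'->D->plug->D
Char 5 ('B'): step: R->7, L=6; B->plug->B->R->D->L->D->refl->A->L'->F->R'->C->plug->C
Char 6 ('H'): step: R->0, L->7 (L advanced); H->plug->H->R->F->L->G->refl->E->L'->H->R'->F->plug->F
Char 7 ('B'): step: R->1, L=7; B->plug->B->R->C->L->C->refl->F->L'->A->R'->D->plug->D
Char 8 ('G'): step: R->2, L=7; G->plug->G->R->A->L->F->refl->C->L'->C->R'->H->plug->H
Char 9 ('B'): step: R->3, L=7; B->plug->B->R->G->L->D->refl->A->L'->B->R'->G->plug->G
Char 10 ('F'): step: R->4, L=7; F->plug->F->R->A->L->F->refl->C->L'->C->R'->C->plug->C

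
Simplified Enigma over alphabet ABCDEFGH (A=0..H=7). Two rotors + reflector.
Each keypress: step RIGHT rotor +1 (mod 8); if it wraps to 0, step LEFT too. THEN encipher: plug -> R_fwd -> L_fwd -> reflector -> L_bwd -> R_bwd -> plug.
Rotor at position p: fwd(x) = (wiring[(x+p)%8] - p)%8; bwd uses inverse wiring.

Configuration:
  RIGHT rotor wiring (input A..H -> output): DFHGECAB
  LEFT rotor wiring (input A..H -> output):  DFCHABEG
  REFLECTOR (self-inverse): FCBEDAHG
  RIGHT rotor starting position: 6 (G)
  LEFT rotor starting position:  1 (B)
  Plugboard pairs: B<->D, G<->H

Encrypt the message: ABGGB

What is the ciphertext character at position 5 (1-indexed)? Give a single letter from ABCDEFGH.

Char 1 ('A'): step: R->7, L=1; A->plug->A->R->C->L->G->refl->H->L'->D->R'->G->plug->H
Char 2 ('B'): step: R->0, L->2 (L advanced); B->plug->D->R->G->L->B->refl->C->L'->E->R'->E->plug->E
Char 3 ('G'): step: R->1, L=2; G->plug->H->R->C->L->G->refl->H->L'->D->R'->D->plug->B
Char 4 ('G'): step: R->2, L=2; G->plug->H->R->D->L->H->refl->G->L'->C->R'->C->plug->C
Char 5 ('B'): step: R->3, L=2; B->plug->D->R->F->L->E->refl->D->L'->H->R'->C->plug->C

C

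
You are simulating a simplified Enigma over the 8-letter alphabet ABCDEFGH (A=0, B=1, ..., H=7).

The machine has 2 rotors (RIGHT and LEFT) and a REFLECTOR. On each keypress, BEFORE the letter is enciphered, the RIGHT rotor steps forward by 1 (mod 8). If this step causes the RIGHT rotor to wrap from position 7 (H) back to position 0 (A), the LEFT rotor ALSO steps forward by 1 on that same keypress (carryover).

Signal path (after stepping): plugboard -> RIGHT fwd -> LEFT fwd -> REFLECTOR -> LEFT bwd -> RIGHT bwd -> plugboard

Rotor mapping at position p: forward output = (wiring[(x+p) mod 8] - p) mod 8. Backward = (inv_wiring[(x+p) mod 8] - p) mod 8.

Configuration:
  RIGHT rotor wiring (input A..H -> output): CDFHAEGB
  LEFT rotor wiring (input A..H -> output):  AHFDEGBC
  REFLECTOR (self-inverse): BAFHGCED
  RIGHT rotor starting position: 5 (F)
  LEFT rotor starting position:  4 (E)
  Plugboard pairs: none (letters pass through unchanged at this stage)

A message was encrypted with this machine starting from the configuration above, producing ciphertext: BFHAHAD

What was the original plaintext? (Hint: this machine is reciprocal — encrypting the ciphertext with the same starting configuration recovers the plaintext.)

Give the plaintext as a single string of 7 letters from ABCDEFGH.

Char 1 ('B'): step: R->6, L=4; B->plug->B->R->D->L->G->refl->E->L'->E->R'->C->plug->C
Char 2 ('F'): step: R->7, L=4; F->plug->F->R->B->L->C->refl->F->L'->C->R'->A->plug->A
Char 3 ('H'): step: R->0, L->5 (L advanced); H->plug->H->R->B->L->E->refl->G->L'->G->R'->G->plug->G
Char 4 ('A'): step: R->1, L=5; A->plug->A->R->C->L->F->refl->C->L'->E->R'->B->plug->B
Char 5 ('H'): step: R->2, L=5; H->plug->H->R->B->L->E->refl->G->L'->G->R'->C->plug->C
Char 6 ('A'): step: R->3, L=5; A->plug->A->R->E->L->C->refl->F->L'->C->R'->H->plug->H
Char 7 ('D'): step: R->4, L=5; D->plug->D->R->F->L->A->refl->B->L'->A->R'->B->plug->B

Answer: CAGBCHB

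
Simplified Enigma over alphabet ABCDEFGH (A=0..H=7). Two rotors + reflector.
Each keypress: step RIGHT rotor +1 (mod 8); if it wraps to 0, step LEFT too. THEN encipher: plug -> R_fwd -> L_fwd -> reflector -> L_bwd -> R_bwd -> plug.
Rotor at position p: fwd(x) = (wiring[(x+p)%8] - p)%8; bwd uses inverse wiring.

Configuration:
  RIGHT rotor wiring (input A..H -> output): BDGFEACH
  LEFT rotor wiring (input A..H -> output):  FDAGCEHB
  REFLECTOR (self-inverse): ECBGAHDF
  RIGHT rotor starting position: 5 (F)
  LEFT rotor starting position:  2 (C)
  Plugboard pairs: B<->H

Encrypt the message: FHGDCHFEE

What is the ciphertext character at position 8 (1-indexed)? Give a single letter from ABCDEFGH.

Char 1 ('F'): step: R->6, L=2; F->plug->F->R->H->L->B->refl->C->L'->D->R'->C->plug->C
Char 2 ('H'): step: R->7, L=2; H->plug->B->R->C->L->A->refl->E->L'->B->R'->G->plug->G
Char 3 ('G'): step: R->0, L->3 (L advanced); G->plug->G->R->C->L->B->refl->C->L'->F->R'->D->plug->D
Char 4 ('D'): step: R->1, L=3; D->plug->D->R->D->L->E->refl->A->L'->G->R'->G->plug->G
Char 5 ('C'): step: R->2, L=3; C->plug->C->R->C->L->B->refl->C->L'->F->R'->F->plug->F
Char 6 ('H'): step: R->3, L=3; H->plug->B->R->B->L->H->refl->F->L'->H->R'->D->plug->D
Char 7 ('F'): step: R->4, L=3; F->plug->F->R->H->L->F->refl->H->L'->B->R'->H->plug->B
Char 8 ('E'): step: R->5, L=3; E->plug->E->R->G->L->A->refl->E->L'->D->R'->A->plug->A

A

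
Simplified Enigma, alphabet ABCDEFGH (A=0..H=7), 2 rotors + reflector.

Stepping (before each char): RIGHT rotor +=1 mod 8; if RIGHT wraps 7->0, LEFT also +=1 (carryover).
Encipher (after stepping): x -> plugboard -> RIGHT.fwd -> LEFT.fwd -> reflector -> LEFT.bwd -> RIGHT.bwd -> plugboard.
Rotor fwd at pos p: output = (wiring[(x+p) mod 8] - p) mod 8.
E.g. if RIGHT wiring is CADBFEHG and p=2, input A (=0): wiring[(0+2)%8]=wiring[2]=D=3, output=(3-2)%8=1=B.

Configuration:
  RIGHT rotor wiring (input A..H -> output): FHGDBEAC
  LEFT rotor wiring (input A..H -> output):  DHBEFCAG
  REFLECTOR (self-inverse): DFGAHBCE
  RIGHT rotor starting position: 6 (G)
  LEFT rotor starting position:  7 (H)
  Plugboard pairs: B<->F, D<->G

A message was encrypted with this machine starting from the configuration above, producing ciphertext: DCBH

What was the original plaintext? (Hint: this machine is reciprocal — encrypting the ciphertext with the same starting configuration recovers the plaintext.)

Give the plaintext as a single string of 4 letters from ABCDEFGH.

Answer: ADFC

Derivation:
Char 1 ('D'): step: R->7, L=7; D->plug->G->R->F->L->G->refl->C->L'->D->R'->A->plug->A
Char 2 ('C'): step: R->0, L->0 (L advanced); C->plug->C->R->G->L->A->refl->D->L'->A->R'->G->plug->D
Char 3 ('B'): step: R->1, L=0; B->plug->F->R->H->L->G->refl->C->L'->F->R'->B->plug->F
Char 4 ('H'): step: R->2, L=0; H->plug->H->R->F->L->C->refl->G->L'->H->R'->C->plug->C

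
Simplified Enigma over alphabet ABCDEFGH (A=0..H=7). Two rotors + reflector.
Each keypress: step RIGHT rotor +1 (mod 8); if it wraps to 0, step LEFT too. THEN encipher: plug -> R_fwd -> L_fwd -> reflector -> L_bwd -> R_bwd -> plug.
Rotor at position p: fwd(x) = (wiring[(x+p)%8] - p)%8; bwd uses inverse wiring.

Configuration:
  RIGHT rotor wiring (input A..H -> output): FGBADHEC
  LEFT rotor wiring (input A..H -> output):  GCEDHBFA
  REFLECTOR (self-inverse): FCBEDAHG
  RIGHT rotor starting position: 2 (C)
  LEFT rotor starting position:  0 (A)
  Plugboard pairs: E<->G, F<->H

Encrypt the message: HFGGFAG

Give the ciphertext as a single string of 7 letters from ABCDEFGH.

Char 1 ('H'): step: R->3, L=0; H->plug->F->R->C->L->E->refl->D->L'->D->R'->G->plug->E
Char 2 ('F'): step: R->4, L=0; F->plug->H->R->E->L->H->refl->G->L'->A->R'->C->plug->C
Char 3 ('G'): step: R->5, L=0; G->plug->E->R->B->L->C->refl->B->L'->F->R'->C->plug->C
Char 4 ('G'): step: R->6, L=0; G->plug->E->R->D->L->D->refl->E->L'->C->R'->F->plug->H
Char 5 ('F'): step: R->7, L=0; F->plug->H->R->F->L->B->refl->C->L'->B->R'->E->plug->G
Char 6 ('A'): step: R->0, L->1 (L advanced); A->plug->A->R->F->L->E->refl->D->L'->B->R'->C->plug->C
Char 7 ('G'): step: R->1, L=1; G->plug->E->R->G->L->H->refl->G->L'->D->R'->F->plug->H

Answer: ECCHGCH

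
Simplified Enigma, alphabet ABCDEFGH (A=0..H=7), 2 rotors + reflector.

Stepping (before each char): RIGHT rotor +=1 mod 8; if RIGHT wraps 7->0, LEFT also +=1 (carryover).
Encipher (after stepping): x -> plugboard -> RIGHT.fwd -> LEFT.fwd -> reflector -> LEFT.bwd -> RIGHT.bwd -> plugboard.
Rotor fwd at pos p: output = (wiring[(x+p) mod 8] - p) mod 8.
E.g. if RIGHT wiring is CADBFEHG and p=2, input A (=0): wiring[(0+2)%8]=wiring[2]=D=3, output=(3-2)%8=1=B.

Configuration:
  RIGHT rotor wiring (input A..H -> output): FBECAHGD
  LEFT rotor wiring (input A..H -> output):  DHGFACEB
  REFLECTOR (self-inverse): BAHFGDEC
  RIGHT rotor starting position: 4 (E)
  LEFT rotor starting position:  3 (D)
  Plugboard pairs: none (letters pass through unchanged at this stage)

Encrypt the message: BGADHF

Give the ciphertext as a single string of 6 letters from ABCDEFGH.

Char 1 ('B'): step: R->5, L=3; B->plug->B->R->B->L->F->refl->D->L'->H->R'->F->plug->F
Char 2 ('G'): step: R->6, L=3; G->plug->G->R->C->L->H->refl->C->L'->A->R'->A->plug->A
Char 3 ('A'): step: R->7, L=3; A->plug->A->R->E->L->G->refl->E->L'->G->R'->B->plug->B
Char 4 ('D'): step: R->0, L->4 (L advanced); D->plug->D->R->C->L->A->refl->B->L'->H->R'->F->plug->F
Char 5 ('H'): step: R->1, L=4; H->plug->H->R->E->L->H->refl->C->L'->G->R'->E->plug->E
Char 6 ('F'): step: R->2, L=4; F->plug->F->R->B->L->G->refl->E->L'->A->R'->B->plug->B

Answer: FABFEB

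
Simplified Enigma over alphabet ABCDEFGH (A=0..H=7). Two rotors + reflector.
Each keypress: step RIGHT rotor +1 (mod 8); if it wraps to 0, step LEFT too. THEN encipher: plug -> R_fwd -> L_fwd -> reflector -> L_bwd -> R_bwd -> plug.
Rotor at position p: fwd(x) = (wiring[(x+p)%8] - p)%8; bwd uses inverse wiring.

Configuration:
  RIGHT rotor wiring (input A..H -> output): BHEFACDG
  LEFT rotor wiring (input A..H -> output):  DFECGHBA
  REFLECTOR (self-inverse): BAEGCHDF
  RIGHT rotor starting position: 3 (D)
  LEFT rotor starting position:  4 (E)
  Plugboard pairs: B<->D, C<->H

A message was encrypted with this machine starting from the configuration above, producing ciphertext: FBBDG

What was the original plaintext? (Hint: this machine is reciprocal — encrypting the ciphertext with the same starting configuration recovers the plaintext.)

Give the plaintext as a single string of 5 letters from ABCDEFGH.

Char 1 ('F'): step: R->4, L=4; F->plug->F->R->D->L->E->refl->C->L'->A->R'->G->plug->G
Char 2 ('B'): step: R->5, L=4; B->plug->D->R->E->L->H->refl->F->L'->C->R'->E->plug->E
Char 3 ('B'): step: R->6, L=4; B->plug->D->R->B->L->D->refl->G->L'->H->R'->F->plug->F
Char 4 ('D'): step: R->7, L=4; D->plug->B->R->C->L->F->refl->H->L'->E->R'->H->plug->C
Char 5 ('G'): step: R->0, L->5 (L advanced); G->plug->G->R->D->L->G->refl->D->L'->C->R'->F->plug->F

Answer: GEFCF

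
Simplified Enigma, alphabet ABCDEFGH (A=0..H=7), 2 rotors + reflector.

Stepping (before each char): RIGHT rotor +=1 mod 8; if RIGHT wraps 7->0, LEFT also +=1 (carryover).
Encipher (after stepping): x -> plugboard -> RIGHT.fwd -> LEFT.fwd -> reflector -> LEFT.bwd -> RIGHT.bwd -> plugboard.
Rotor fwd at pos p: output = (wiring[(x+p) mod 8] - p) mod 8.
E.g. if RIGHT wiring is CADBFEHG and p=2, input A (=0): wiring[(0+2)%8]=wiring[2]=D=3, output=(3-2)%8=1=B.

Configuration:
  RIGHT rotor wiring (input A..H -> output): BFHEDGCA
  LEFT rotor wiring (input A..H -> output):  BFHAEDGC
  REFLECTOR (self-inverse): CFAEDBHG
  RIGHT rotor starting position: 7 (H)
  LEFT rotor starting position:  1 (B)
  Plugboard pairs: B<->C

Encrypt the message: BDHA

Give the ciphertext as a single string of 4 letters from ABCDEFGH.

Answer: DEEF

Derivation:
Char 1 ('B'): step: R->0, L->2 (L advanced); B->plug->C->R->H->L->D->refl->E->L'->E->R'->D->plug->D
Char 2 ('D'): step: R->1, L=2; D->plug->D->R->C->L->C->refl->A->L'->F->R'->E->plug->E
Char 3 ('H'): step: R->2, L=2; H->plug->H->R->D->L->B->refl->F->L'->A->R'->E->plug->E
Char 4 ('A'): step: R->3, L=2; A->plug->A->R->B->L->G->refl->H->L'->G->R'->F->plug->F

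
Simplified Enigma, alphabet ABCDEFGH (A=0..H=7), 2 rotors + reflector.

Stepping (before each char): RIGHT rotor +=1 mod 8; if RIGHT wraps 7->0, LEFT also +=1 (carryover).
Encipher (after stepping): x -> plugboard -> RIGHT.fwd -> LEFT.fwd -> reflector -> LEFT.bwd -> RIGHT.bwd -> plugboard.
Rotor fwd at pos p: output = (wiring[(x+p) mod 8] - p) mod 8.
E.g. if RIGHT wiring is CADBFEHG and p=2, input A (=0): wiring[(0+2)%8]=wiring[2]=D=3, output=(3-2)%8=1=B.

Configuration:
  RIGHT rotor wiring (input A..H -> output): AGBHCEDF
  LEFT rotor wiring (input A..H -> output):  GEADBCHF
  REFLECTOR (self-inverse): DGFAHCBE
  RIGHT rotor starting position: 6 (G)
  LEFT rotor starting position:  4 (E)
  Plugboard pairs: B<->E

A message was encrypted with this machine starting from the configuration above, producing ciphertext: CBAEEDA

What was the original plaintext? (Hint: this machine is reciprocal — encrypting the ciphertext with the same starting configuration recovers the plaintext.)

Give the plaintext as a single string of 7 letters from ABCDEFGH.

Answer: AHFDAEF

Derivation:
Char 1 ('C'): step: R->7, L=4; C->plug->C->R->H->L->H->refl->E->L'->G->R'->A->plug->A
Char 2 ('B'): step: R->0, L->5 (L advanced); B->plug->E->R->C->L->A->refl->D->L'->F->R'->H->plug->H
Char 3 ('A'): step: R->1, L=5; A->plug->A->R->F->L->D->refl->A->L'->C->R'->F->plug->F
Char 4 ('E'): step: R->2, L=5; E->plug->B->R->F->L->D->refl->A->L'->C->R'->D->plug->D
Char 5 ('E'): step: R->3, L=5; E->plug->B->R->H->L->E->refl->H->L'->E->R'->A->plug->A
Char 6 ('D'): step: R->4, L=5; D->plug->D->R->B->L->C->refl->F->L'->A->R'->B->plug->E
Char 7 ('A'): step: R->5, L=5; A->plug->A->R->H->L->E->refl->H->L'->E->R'->F->plug->F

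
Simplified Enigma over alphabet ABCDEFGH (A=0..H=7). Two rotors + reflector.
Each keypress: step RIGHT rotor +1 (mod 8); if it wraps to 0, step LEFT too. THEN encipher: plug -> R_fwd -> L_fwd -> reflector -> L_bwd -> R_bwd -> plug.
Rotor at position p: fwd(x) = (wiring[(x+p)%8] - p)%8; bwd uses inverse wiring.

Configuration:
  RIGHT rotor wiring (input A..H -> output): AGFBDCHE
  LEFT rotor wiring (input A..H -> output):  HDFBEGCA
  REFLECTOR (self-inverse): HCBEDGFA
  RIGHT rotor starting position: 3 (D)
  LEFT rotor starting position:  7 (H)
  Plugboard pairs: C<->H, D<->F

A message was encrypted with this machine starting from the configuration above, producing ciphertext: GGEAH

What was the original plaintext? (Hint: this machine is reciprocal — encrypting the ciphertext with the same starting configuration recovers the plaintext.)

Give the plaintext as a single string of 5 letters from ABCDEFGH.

Char 1 ('G'): step: R->4, L=7; G->plug->G->R->B->L->A->refl->H->L'->G->R'->B->plug->B
Char 2 ('G'): step: R->5, L=7; G->plug->G->R->E->L->C->refl->B->L'->A->R'->F->plug->D
Char 3 ('E'): step: R->6, L=7; E->plug->E->R->H->L->D->refl->E->L'->C->R'->C->plug->H
Char 4 ('A'): step: R->7, L=7; A->plug->A->R->F->L->F->refl->G->L'->D->R'->G->plug->G
Char 5 ('H'): step: R->0, L->0 (L advanced); H->plug->C->R->F->L->G->refl->F->L'->C->R'->F->plug->D

Answer: BDHGD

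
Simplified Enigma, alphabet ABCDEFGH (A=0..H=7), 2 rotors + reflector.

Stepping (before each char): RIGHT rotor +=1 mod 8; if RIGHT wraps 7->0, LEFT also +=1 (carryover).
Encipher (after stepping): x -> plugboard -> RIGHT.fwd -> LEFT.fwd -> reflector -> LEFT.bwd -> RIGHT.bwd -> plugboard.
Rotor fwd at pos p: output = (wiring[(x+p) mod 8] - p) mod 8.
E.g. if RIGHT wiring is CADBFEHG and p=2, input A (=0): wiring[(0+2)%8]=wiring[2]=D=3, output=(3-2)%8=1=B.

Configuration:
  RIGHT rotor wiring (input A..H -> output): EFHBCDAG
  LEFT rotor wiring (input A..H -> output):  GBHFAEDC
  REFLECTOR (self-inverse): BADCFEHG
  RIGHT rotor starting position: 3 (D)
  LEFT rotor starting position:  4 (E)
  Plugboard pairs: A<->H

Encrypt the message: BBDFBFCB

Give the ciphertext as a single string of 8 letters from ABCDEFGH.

Answer: FFEECGDD

Derivation:
Char 1 ('B'): step: R->4, L=4; B->plug->B->R->H->L->B->refl->A->L'->B->R'->F->plug->F
Char 2 ('B'): step: R->5, L=4; B->plug->B->R->D->L->G->refl->H->L'->C->R'->F->plug->F
Char 3 ('D'): step: R->6, L=4; D->plug->D->R->H->L->B->refl->A->L'->B->R'->E->plug->E
Char 4 ('F'): step: R->7, L=4; F->plug->F->R->D->L->G->refl->H->L'->C->R'->E->plug->E
Char 5 ('B'): step: R->0, L->5 (L advanced); B->plug->B->R->F->L->C->refl->D->L'->H->R'->C->plug->C
Char 6 ('F'): step: R->1, L=5; F->plug->F->R->H->L->D->refl->C->L'->F->R'->G->plug->G
Char 7 ('C'): step: R->2, L=5; C->plug->C->R->A->L->H->refl->G->L'->B->R'->D->plug->D
Char 8 ('B'): step: R->3, L=5; B->plug->B->R->H->L->D->refl->C->L'->F->R'->D->plug->D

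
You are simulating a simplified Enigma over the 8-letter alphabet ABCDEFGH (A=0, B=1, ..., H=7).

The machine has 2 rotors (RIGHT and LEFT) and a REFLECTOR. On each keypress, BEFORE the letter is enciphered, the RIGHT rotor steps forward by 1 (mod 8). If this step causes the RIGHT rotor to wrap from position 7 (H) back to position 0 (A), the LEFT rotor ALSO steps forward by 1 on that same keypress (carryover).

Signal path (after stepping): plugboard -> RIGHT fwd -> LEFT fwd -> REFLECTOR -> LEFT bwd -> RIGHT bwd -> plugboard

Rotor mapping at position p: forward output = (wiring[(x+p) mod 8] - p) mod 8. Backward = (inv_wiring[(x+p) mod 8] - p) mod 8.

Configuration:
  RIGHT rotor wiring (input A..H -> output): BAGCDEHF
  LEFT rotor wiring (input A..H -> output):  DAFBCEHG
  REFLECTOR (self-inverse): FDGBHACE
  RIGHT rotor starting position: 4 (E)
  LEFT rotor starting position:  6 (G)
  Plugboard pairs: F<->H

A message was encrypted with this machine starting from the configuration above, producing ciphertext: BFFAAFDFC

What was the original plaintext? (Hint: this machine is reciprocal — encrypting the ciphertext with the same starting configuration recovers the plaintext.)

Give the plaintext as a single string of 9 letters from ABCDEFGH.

Char 1 ('B'): step: R->5, L=6; B->plug->B->R->C->L->F->refl->A->L'->B->R'->F->plug->H
Char 2 ('F'): step: R->6, L=6; F->plug->H->R->G->L->E->refl->H->L'->E->R'->F->plug->H
Char 3 ('F'): step: R->7, L=6; F->plug->H->R->A->L->B->refl->D->L'->F->R'->G->plug->G
Char 4 ('A'): step: R->0, L->7 (L advanced); A->plug->A->R->B->L->E->refl->H->L'->A->R'->B->plug->B
Char 5 ('A'): step: R->1, L=7; A->plug->A->R->H->L->A->refl->F->L'->G->R'->F->plug->H
Char 6 ('F'): step: R->2, L=7; F->plug->H->R->G->L->F->refl->A->L'->H->R'->G->plug->G
Char 7 ('D'): step: R->3, L=7; D->plug->D->R->E->L->C->refl->G->L'->D->R'->H->plug->F
Char 8 ('F'): step: R->4, L=7; F->plug->H->R->G->L->F->refl->A->L'->H->R'->A->plug->A
Char 9 ('C'): step: R->5, L=7; C->plug->C->R->A->L->H->refl->E->L'->B->R'->F->plug->H

Answer: HHGBHGFAH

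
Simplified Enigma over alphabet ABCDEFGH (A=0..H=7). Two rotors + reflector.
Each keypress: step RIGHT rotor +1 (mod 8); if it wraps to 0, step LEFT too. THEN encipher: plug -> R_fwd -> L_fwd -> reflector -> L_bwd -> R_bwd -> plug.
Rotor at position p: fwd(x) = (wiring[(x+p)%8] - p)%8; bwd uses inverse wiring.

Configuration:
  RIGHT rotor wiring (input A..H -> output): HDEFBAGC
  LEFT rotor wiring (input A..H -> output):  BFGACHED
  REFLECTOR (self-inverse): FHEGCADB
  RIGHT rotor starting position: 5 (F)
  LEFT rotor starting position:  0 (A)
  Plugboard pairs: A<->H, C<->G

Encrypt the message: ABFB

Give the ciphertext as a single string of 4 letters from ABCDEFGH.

Char 1 ('A'): step: R->6, L=0; A->plug->H->R->C->L->G->refl->D->L'->H->R'->F->plug->F
Char 2 ('B'): step: R->7, L=0; B->plug->B->R->A->L->B->refl->H->L'->F->R'->D->plug->D
Char 3 ('F'): step: R->0, L->1 (L advanced); F->plug->F->R->A->L->E->refl->C->L'->G->R'->G->plug->C
Char 4 ('B'): step: R->1, L=1; B->plug->B->R->D->L->B->refl->H->L'->C->R'->A->plug->H

Answer: FDCH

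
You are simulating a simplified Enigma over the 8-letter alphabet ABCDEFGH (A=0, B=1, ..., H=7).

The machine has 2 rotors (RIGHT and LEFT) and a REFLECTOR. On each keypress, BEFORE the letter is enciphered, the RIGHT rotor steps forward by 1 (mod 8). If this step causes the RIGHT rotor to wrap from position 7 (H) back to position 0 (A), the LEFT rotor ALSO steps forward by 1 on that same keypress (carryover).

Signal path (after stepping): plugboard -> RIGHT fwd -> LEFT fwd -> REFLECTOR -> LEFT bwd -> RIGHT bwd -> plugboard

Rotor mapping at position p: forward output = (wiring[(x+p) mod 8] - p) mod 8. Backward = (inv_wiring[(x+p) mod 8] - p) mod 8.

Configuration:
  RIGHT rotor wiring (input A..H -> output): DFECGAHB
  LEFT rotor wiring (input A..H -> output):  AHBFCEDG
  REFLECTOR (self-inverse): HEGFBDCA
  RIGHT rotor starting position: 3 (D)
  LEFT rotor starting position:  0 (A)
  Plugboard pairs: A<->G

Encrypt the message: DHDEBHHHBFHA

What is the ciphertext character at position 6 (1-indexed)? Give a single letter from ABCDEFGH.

Char 1 ('D'): step: R->4, L=0; D->plug->D->R->F->L->E->refl->B->L'->C->R'->A->plug->G
Char 2 ('H'): step: R->5, L=0; H->plug->H->R->B->L->H->refl->A->L'->A->R'->E->plug->E
Char 3 ('D'): step: R->6, L=0; D->plug->D->R->H->L->G->refl->C->L'->E->R'->F->plug->F
Char 4 ('E'): step: R->7, L=0; E->plug->E->R->D->L->F->refl->D->L'->G->R'->C->plug->C
Char 5 ('B'): step: R->0, L->1 (L advanced); B->plug->B->R->F->L->C->refl->G->L'->A->R'->F->plug->F
Char 6 ('H'): step: R->1, L=1; H->plug->H->R->C->L->E->refl->B->L'->D->R'->B->plug->B

B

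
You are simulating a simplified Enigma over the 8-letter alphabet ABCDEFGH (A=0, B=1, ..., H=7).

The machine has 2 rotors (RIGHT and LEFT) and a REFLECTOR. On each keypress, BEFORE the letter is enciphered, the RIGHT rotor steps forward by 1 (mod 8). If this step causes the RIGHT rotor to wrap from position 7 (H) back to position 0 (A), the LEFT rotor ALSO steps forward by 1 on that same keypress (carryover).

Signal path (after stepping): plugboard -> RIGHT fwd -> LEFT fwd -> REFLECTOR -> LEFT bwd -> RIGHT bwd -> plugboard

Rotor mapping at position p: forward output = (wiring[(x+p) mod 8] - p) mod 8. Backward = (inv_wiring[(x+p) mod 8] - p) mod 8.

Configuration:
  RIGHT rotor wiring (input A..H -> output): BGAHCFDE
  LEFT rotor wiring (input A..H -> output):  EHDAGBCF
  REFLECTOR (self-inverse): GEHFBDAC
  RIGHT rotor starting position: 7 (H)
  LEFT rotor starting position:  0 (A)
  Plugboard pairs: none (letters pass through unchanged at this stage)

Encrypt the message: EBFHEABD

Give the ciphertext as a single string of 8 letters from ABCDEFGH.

Char 1 ('E'): step: R->0, L->1 (L advanced); E->plug->E->R->C->L->H->refl->C->L'->B->R'->A->plug->A
Char 2 ('B'): step: R->1, L=1; B->plug->B->R->H->L->D->refl->F->L'->D->R'->G->plug->G
Char 3 ('F'): step: R->2, L=1; F->plug->F->R->C->L->H->refl->C->L'->B->R'->E->plug->E
Char 4 ('H'): step: R->3, L=1; H->plug->H->R->F->L->B->refl->E->L'->G->R'->F->plug->F
Char 5 ('E'): step: R->4, L=1; E->plug->E->R->F->L->B->refl->E->L'->G->R'->A->plug->A
Char 6 ('A'): step: R->5, L=1; A->plug->A->R->A->L->G->refl->A->L'->E->R'->D->plug->D
Char 7 ('B'): step: R->6, L=1; B->plug->B->R->G->L->E->refl->B->L'->F->R'->A->plug->A
Char 8 ('D'): step: R->7, L=1; D->plug->D->R->B->L->C->refl->H->L'->C->R'->B->plug->B

Answer: AGEFADAB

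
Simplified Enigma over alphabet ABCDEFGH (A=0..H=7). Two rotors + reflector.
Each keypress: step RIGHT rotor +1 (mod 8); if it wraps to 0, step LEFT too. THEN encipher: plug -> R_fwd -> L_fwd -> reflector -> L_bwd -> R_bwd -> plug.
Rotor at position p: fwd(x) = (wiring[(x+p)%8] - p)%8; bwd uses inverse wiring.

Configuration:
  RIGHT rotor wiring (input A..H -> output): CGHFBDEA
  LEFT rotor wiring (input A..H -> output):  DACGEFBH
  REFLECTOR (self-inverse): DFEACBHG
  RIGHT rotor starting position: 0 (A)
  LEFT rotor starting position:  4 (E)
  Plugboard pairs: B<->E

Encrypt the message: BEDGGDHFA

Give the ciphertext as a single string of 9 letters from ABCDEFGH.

Char 1 ('B'): step: R->1, L=4; B->plug->E->R->C->L->F->refl->B->L'->B->R'->H->plug->H
Char 2 ('E'): step: R->2, L=4; E->plug->B->R->D->L->D->refl->A->L'->A->R'->G->plug->G
Char 3 ('D'): step: R->3, L=4; D->plug->D->R->B->L->B->refl->F->L'->C->R'->A->plug->A
Char 4 ('G'): step: R->4, L=4; G->plug->G->R->D->L->D->refl->A->L'->A->R'->C->plug->C
Char 5 ('G'): step: R->5, L=4; G->plug->G->R->A->L->A->refl->D->L'->D->R'->C->plug->C
Char 6 ('D'): step: R->6, L=4; D->plug->D->R->A->L->A->refl->D->L'->D->R'->G->plug->G
Char 7 ('H'): step: R->7, L=4; H->plug->H->R->F->L->E->refl->C->L'->H->R'->C->plug->C
Char 8 ('F'): step: R->0, L->5 (L advanced); F->plug->F->R->D->L->G->refl->H->L'->H->R'->C->plug->C
Char 9 ('A'): step: R->1, L=5; A->plug->A->R->F->L->F->refl->B->L'->G->R'->B->plug->E

Answer: HGACCGCCE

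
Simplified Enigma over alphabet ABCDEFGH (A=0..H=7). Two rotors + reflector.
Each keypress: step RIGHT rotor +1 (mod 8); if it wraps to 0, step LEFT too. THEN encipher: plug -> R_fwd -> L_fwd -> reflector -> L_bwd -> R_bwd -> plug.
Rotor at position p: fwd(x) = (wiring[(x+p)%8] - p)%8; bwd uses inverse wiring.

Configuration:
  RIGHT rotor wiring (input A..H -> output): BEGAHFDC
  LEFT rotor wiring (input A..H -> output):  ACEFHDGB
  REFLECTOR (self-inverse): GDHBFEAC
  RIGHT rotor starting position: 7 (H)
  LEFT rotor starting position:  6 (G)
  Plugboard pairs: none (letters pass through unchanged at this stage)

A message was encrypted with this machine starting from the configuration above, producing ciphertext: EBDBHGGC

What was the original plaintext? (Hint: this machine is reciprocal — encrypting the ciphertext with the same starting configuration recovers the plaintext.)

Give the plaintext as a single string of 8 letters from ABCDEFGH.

Answer: DEBAEBFH

Derivation:
Char 1 ('E'): step: R->0, L->7 (L advanced); E->plug->E->R->H->L->H->refl->C->L'->A->R'->D->plug->D
Char 2 ('B'): step: R->1, L=7; B->plug->B->R->F->L->A->refl->G->L'->E->R'->E->plug->E
Char 3 ('D'): step: R->2, L=7; D->plug->D->R->D->L->F->refl->E->L'->G->R'->B->plug->B
Char 4 ('B'): step: R->3, L=7; B->plug->B->R->E->L->G->refl->A->L'->F->R'->A->plug->A
Char 5 ('H'): step: R->4, L=7; H->plug->H->R->E->L->G->refl->A->L'->F->R'->E->plug->E
Char 6 ('G'): step: R->5, L=7; G->plug->G->R->D->L->F->refl->E->L'->G->R'->B->plug->B
Char 7 ('G'): step: R->6, L=7; G->plug->G->R->B->L->B->refl->D->L'->C->R'->F->plug->F
Char 8 ('C'): step: R->7, L=7; C->plug->C->R->F->L->A->refl->G->L'->E->R'->H->plug->H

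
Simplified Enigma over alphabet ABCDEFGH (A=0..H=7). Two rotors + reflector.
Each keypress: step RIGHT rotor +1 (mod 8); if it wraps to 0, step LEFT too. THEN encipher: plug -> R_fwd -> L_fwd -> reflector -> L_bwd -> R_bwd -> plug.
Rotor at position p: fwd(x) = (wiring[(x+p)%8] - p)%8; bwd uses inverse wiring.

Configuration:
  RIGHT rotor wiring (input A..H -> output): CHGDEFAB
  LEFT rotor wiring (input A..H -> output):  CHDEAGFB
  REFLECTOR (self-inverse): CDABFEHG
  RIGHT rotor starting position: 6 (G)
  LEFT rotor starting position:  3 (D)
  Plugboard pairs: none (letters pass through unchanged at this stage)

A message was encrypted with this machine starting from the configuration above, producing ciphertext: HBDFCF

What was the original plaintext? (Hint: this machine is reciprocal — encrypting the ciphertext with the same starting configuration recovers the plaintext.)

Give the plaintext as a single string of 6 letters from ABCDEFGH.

Char 1 ('H'): step: R->7, L=3; H->plug->H->R->B->L->F->refl->E->L'->G->R'->G->plug->G
Char 2 ('B'): step: R->0, L->4 (L advanced); B->plug->B->R->H->L->A->refl->C->L'->B->R'->H->plug->H
Char 3 ('D'): step: R->1, L=4; D->plug->D->R->D->L->F->refl->E->L'->A->R'->G->plug->G
Char 4 ('F'): step: R->2, L=4; F->plug->F->R->H->L->A->refl->C->L'->B->R'->B->plug->B
Char 5 ('C'): step: R->3, L=4; C->plug->C->R->C->L->B->refl->D->L'->F->R'->D->plug->D
Char 6 ('F'): step: R->4, L=4; F->plug->F->R->D->L->F->refl->E->L'->A->R'->A->plug->A

Answer: GHGBDA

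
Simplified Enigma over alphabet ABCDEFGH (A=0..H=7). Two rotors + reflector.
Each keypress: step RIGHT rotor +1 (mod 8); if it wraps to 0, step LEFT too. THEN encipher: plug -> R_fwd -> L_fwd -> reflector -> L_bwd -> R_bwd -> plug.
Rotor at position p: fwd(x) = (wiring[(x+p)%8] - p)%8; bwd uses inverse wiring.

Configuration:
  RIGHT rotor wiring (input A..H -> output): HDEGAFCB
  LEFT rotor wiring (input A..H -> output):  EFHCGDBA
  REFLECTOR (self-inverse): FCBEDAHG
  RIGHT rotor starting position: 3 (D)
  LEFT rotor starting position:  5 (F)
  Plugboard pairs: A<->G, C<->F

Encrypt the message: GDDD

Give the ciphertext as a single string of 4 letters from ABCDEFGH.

Answer: FAHE

Derivation:
Char 1 ('G'): step: R->4, L=5; G->plug->A->R->E->L->A->refl->F->L'->G->R'->C->plug->F
Char 2 ('D'): step: R->5, L=5; D->plug->D->R->C->L->D->refl->E->L'->B->R'->G->plug->A
Char 3 ('D'): step: R->6, L=5; D->plug->D->R->F->L->C->refl->B->L'->H->R'->H->plug->H
Char 4 ('D'): step: R->7, L=5; D->plug->D->R->F->L->C->refl->B->L'->H->R'->E->plug->E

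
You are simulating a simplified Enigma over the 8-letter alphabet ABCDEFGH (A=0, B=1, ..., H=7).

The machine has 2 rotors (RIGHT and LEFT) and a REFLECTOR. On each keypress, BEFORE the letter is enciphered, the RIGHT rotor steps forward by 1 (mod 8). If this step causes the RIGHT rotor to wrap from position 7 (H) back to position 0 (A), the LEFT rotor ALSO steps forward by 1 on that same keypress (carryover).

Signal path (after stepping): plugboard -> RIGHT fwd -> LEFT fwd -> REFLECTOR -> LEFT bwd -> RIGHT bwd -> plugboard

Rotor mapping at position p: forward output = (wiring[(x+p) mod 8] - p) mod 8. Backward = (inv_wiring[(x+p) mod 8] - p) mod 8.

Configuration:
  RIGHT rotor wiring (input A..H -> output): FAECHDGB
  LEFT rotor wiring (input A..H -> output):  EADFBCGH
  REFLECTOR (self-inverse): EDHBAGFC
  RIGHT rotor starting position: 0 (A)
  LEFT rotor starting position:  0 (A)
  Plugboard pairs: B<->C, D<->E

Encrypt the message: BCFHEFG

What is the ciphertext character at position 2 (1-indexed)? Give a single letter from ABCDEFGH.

Char 1 ('B'): step: R->1, L=0; B->plug->C->R->B->L->A->refl->E->L'->A->R'->G->plug->G
Char 2 ('C'): step: R->2, L=0; C->plug->B->R->A->L->E->refl->A->L'->B->R'->D->plug->E

E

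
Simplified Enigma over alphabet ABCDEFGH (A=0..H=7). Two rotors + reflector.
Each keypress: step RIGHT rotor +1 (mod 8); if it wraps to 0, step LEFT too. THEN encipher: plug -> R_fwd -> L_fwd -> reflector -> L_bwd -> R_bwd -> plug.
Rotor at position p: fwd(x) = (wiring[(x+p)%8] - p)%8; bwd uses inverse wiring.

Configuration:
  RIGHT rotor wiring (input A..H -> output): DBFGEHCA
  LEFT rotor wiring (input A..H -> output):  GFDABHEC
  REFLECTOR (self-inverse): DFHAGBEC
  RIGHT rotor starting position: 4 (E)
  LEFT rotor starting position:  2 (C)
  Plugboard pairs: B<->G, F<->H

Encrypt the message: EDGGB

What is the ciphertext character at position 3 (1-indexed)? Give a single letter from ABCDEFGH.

Char 1 ('E'): step: R->5, L=2; E->plug->E->R->E->L->C->refl->H->L'->C->R'->A->plug->A
Char 2 ('D'): step: R->6, L=2; D->plug->D->R->D->L->F->refl->B->L'->A->R'->F->plug->H
Char 3 ('G'): step: R->7, L=2; G->plug->B->R->E->L->C->refl->H->L'->C->R'->C->plug->C

C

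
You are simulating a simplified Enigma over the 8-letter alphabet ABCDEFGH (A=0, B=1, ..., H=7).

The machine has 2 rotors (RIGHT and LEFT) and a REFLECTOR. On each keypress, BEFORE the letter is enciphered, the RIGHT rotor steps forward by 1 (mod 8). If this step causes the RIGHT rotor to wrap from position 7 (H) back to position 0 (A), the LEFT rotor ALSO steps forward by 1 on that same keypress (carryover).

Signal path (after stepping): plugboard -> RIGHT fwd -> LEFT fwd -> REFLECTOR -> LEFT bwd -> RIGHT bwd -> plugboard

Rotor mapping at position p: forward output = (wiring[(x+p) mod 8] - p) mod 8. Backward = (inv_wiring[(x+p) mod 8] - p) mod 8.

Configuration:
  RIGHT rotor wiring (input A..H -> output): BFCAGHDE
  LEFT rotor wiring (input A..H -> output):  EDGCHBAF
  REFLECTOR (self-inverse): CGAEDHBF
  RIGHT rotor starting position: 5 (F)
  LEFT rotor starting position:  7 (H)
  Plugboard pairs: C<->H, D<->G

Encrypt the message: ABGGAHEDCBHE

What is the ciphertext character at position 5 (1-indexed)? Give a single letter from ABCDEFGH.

Char 1 ('A'): step: R->6, L=7; A->plug->A->R->F->L->A->refl->C->L'->G->R'->B->plug->B
Char 2 ('B'): step: R->7, L=7; B->plug->B->R->C->L->E->refl->D->L'->E->R'->H->plug->C
Char 3 ('G'): step: R->0, L->0 (L advanced); G->plug->D->R->A->L->E->refl->D->L'->B->R'->A->plug->A
Char 4 ('G'): step: R->1, L=0; G->plug->D->R->F->L->B->refl->G->L'->C->R'->F->plug->F
Char 5 ('A'): step: R->2, L=0; A->plug->A->R->A->L->E->refl->D->L'->B->R'->E->plug->E

E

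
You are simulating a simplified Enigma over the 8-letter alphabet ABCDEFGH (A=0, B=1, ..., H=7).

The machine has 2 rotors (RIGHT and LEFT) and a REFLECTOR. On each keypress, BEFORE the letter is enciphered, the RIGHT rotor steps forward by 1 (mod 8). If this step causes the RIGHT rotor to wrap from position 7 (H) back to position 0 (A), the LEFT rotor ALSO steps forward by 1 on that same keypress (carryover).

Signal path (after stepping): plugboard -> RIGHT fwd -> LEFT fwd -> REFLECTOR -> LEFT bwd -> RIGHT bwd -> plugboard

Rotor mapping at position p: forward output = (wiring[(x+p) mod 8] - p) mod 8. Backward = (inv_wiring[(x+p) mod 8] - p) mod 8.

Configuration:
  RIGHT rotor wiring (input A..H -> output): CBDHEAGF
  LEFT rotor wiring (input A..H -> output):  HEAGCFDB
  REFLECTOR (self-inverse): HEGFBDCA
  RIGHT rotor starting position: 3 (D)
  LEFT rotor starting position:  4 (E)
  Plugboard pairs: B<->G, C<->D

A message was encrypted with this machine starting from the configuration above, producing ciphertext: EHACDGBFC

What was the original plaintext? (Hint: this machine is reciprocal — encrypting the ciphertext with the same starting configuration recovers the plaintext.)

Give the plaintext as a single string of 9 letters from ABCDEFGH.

Char 1 ('E'): step: R->4, L=4; E->plug->E->R->G->L->E->refl->B->L'->B->R'->D->plug->C
Char 2 ('H'): step: R->5, L=4; H->plug->H->R->H->L->C->refl->G->L'->A->R'->C->plug->D
Char 3 ('A'): step: R->6, L=4; A->plug->A->R->A->L->G->refl->C->L'->H->R'->B->plug->G
Char 4 ('C'): step: R->7, L=4; C->plug->D->R->E->L->D->refl->F->L'->D->R'->B->plug->G
Char 5 ('D'): step: R->0, L->5 (L advanced); D->plug->C->R->D->L->C->refl->G->L'->B->R'->B->plug->G
Char 6 ('G'): step: R->1, L=5; G->plug->B->R->C->L->E->refl->B->L'->G->R'->C->plug->D
Char 7 ('B'): step: R->2, L=5; B->plug->G->R->A->L->A->refl->H->L'->E->R'->E->plug->E
Char 8 ('F'): step: R->3, L=5; F->plug->F->R->H->L->F->refl->D->L'->F->R'->C->plug->D
Char 9 ('C'): step: R->4, L=5; C->plug->D->R->B->L->G->refl->C->L'->D->R'->H->plug->H

Answer: CDGGGDEDH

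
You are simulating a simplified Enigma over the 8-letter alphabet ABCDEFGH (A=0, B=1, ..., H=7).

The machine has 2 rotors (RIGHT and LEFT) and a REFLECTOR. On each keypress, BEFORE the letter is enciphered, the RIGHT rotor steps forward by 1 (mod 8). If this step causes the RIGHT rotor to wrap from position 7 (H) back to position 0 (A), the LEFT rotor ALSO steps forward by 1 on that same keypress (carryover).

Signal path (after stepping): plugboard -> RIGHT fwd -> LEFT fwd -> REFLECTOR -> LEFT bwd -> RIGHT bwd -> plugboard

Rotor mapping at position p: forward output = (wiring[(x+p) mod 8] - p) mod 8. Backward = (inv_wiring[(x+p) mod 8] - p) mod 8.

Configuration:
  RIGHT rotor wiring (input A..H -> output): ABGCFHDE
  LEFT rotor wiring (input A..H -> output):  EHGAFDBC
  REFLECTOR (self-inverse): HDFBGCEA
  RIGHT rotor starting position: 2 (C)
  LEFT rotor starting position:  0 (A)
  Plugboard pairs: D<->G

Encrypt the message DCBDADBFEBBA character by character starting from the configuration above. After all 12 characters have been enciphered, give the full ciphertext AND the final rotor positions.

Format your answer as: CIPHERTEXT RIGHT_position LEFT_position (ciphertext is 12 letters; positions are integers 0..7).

Answer: FEDFFAFGCGCC 6 1

Derivation:
Char 1 ('D'): step: R->3, L=0; D->plug->G->R->G->L->B->refl->D->L'->F->R'->F->plug->F
Char 2 ('C'): step: R->4, L=0; C->plug->C->R->H->L->C->refl->F->L'->E->R'->E->plug->E
Char 3 ('B'): step: R->5, L=0; B->plug->B->R->G->L->B->refl->D->L'->F->R'->G->plug->D
Char 4 ('D'): step: R->6, L=0; D->plug->G->R->H->L->C->refl->F->L'->E->R'->F->plug->F
Char 5 ('A'): step: R->7, L=0; A->plug->A->R->F->L->D->refl->B->L'->G->R'->F->plug->F
Char 6 ('D'): step: R->0, L->1 (L advanced); D->plug->G->R->D->L->E->refl->G->L'->A->R'->A->plug->A
Char 7 ('B'): step: R->1, L=1; B->plug->B->R->F->L->A->refl->H->L'->C->R'->F->plug->F
Char 8 ('F'): step: R->2, L=1; F->plug->F->R->C->L->H->refl->A->L'->F->R'->D->plug->G
Char 9 ('E'): step: R->3, L=1; E->plug->E->R->B->L->F->refl->C->L'->E->R'->C->plug->C
Char 10 ('B'): step: R->4, L=1; B->plug->B->R->D->L->E->refl->G->L'->A->R'->D->plug->G
Char 11 ('B'): step: R->5, L=1; B->plug->B->R->G->L->B->refl->D->L'->H->R'->C->plug->C
Char 12 ('A'): step: R->6, L=1; A->plug->A->R->F->L->A->refl->H->L'->C->R'->C->plug->C
Final: ciphertext=FEDFFAFGCGCC, RIGHT=6, LEFT=1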